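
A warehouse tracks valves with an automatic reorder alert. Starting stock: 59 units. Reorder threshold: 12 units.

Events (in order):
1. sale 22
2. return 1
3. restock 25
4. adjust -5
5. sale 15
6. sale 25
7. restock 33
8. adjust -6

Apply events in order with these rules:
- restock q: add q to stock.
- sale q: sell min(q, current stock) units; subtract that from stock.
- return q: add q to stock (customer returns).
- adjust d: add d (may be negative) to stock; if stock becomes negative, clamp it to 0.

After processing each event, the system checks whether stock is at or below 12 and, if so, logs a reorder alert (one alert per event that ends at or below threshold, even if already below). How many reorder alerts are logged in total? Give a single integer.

Processing events:
Start: stock = 59
  Event 1 (sale 22): sell min(22,59)=22. stock: 59 - 22 = 37. total_sold = 22
  Event 2 (return 1): 37 + 1 = 38
  Event 3 (restock 25): 38 + 25 = 63
  Event 4 (adjust -5): 63 + -5 = 58
  Event 5 (sale 15): sell min(15,58)=15. stock: 58 - 15 = 43. total_sold = 37
  Event 6 (sale 25): sell min(25,43)=25. stock: 43 - 25 = 18. total_sold = 62
  Event 7 (restock 33): 18 + 33 = 51
  Event 8 (adjust -6): 51 + -6 = 45
Final: stock = 45, total_sold = 62

Checking against threshold 12:
  After event 1: stock=37 > 12
  After event 2: stock=38 > 12
  After event 3: stock=63 > 12
  After event 4: stock=58 > 12
  After event 5: stock=43 > 12
  After event 6: stock=18 > 12
  After event 7: stock=51 > 12
  After event 8: stock=45 > 12
Alert events: []. Count = 0

Answer: 0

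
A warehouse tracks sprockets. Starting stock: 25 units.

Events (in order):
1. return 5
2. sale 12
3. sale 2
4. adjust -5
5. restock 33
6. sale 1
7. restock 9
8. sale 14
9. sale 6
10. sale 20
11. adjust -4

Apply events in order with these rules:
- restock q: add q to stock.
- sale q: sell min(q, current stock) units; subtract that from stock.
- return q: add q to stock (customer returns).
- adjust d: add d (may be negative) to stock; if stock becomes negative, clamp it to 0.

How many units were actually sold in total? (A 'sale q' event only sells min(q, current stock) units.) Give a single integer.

Answer: 55

Derivation:
Processing events:
Start: stock = 25
  Event 1 (return 5): 25 + 5 = 30
  Event 2 (sale 12): sell min(12,30)=12. stock: 30 - 12 = 18. total_sold = 12
  Event 3 (sale 2): sell min(2,18)=2. stock: 18 - 2 = 16. total_sold = 14
  Event 4 (adjust -5): 16 + -5 = 11
  Event 5 (restock 33): 11 + 33 = 44
  Event 6 (sale 1): sell min(1,44)=1. stock: 44 - 1 = 43. total_sold = 15
  Event 7 (restock 9): 43 + 9 = 52
  Event 8 (sale 14): sell min(14,52)=14. stock: 52 - 14 = 38. total_sold = 29
  Event 9 (sale 6): sell min(6,38)=6. stock: 38 - 6 = 32. total_sold = 35
  Event 10 (sale 20): sell min(20,32)=20. stock: 32 - 20 = 12. total_sold = 55
  Event 11 (adjust -4): 12 + -4 = 8
Final: stock = 8, total_sold = 55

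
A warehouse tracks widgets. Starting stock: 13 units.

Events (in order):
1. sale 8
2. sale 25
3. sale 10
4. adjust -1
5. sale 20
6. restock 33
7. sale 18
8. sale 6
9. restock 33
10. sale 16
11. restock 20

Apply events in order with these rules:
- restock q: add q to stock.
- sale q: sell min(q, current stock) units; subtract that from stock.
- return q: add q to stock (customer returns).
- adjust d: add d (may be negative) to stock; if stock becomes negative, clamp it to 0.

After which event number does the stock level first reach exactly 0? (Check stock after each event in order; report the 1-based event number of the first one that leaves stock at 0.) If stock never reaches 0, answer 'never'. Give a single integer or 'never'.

Processing events:
Start: stock = 13
  Event 1 (sale 8): sell min(8,13)=8. stock: 13 - 8 = 5. total_sold = 8
  Event 2 (sale 25): sell min(25,5)=5. stock: 5 - 5 = 0. total_sold = 13
  Event 3 (sale 10): sell min(10,0)=0. stock: 0 - 0 = 0. total_sold = 13
  Event 4 (adjust -1): 0 + -1 = 0 (clamped to 0)
  Event 5 (sale 20): sell min(20,0)=0. stock: 0 - 0 = 0. total_sold = 13
  Event 6 (restock 33): 0 + 33 = 33
  Event 7 (sale 18): sell min(18,33)=18. stock: 33 - 18 = 15. total_sold = 31
  Event 8 (sale 6): sell min(6,15)=6. stock: 15 - 6 = 9. total_sold = 37
  Event 9 (restock 33): 9 + 33 = 42
  Event 10 (sale 16): sell min(16,42)=16. stock: 42 - 16 = 26. total_sold = 53
  Event 11 (restock 20): 26 + 20 = 46
Final: stock = 46, total_sold = 53

First zero at event 2.

Answer: 2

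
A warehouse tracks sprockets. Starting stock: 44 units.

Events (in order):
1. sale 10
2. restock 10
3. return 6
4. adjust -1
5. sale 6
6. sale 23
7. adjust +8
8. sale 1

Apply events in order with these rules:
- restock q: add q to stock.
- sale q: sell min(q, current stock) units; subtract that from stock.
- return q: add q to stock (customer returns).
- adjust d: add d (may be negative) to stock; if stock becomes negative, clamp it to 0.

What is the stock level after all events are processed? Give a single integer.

Answer: 27

Derivation:
Processing events:
Start: stock = 44
  Event 1 (sale 10): sell min(10,44)=10. stock: 44 - 10 = 34. total_sold = 10
  Event 2 (restock 10): 34 + 10 = 44
  Event 3 (return 6): 44 + 6 = 50
  Event 4 (adjust -1): 50 + -1 = 49
  Event 5 (sale 6): sell min(6,49)=6. stock: 49 - 6 = 43. total_sold = 16
  Event 6 (sale 23): sell min(23,43)=23. stock: 43 - 23 = 20. total_sold = 39
  Event 7 (adjust +8): 20 + 8 = 28
  Event 8 (sale 1): sell min(1,28)=1. stock: 28 - 1 = 27. total_sold = 40
Final: stock = 27, total_sold = 40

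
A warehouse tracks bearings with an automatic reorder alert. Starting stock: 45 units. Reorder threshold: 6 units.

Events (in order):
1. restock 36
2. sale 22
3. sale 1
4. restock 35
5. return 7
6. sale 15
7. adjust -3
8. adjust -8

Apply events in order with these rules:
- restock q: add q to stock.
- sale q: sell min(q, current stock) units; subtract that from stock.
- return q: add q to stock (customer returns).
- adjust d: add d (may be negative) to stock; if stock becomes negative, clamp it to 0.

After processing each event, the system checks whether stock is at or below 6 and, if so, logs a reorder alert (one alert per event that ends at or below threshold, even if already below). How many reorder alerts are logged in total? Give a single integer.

Answer: 0

Derivation:
Processing events:
Start: stock = 45
  Event 1 (restock 36): 45 + 36 = 81
  Event 2 (sale 22): sell min(22,81)=22. stock: 81 - 22 = 59. total_sold = 22
  Event 3 (sale 1): sell min(1,59)=1. stock: 59 - 1 = 58. total_sold = 23
  Event 4 (restock 35): 58 + 35 = 93
  Event 5 (return 7): 93 + 7 = 100
  Event 6 (sale 15): sell min(15,100)=15. stock: 100 - 15 = 85. total_sold = 38
  Event 7 (adjust -3): 85 + -3 = 82
  Event 8 (adjust -8): 82 + -8 = 74
Final: stock = 74, total_sold = 38

Checking against threshold 6:
  After event 1: stock=81 > 6
  After event 2: stock=59 > 6
  After event 3: stock=58 > 6
  After event 4: stock=93 > 6
  After event 5: stock=100 > 6
  After event 6: stock=85 > 6
  After event 7: stock=82 > 6
  After event 8: stock=74 > 6
Alert events: []. Count = 0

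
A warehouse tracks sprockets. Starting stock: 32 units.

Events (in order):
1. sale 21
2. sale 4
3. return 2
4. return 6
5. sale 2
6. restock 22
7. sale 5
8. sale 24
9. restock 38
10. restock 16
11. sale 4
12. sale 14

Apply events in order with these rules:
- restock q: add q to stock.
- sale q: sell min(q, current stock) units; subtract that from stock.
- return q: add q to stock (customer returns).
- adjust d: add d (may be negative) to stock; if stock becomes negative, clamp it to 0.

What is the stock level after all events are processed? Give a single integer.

Answer: 42

Derivation:
Processing events:
Start: stock = 32
  Event 1 (sale 21): sell min(21,32)=21. stock: 32 - 21 = 11. total_sold = 21
  Event 2 (sale 4): sell min(4,11)=4. stock: 11 - 4 = 7. total_sold = 25
  Event 3 (return 2): 7 + 2 = 9
  Event 4 (return 6): 9 + 6 = 15
  Event 5 (sale 2): sell min(2,15)=2. stock: 15 - 2 = 13. total_sold = 27
  Event 6 (restock 22): 13 + 22 = 35
  Event 7 (sale 5): sell min(5,35)=5. stock: 35 - 5 = 30. total_sold = 32
  Event 8 (sale 24): sell min(24,30)=24. stock: 30 - 24 = 6. total_sold = 56
  Event 9 (restock 38): 6 + 38 = 44
  Event 10 (restock 16): 44 + 16 = 60
  Event 11 (sale 4): sell min(4,60)=4. stock: 60 - 4 = 56. total_sold = 60
  Event 12 (sale 14): sell min(14,56)=14. stock: 56 - 14 = 42. total_sold = 74
Final: stock = 42, total_sold = 74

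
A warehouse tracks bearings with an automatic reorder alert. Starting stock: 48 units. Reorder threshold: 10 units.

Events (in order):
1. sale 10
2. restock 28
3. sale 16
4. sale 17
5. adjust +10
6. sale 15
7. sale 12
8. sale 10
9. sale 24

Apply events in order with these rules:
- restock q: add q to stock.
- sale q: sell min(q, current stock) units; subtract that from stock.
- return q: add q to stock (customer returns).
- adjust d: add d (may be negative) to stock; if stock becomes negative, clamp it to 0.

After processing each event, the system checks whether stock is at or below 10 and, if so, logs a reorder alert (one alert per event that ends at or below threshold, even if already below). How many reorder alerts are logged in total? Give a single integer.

Processing events:
Start: stock = 48
  Event 1 (sale 10): sell min(10,48)=10. stock: 48 - 10 = 38. total_sold = 10
  Event 2 (restock 28): 38 + 28 = 66
  Event 3 (sale 16): sell min(16,66)=16. stock: 66 - 16 = 50. total_sold = 26
  Event 4 (sale 17): sell min(17,50)=17. stock: 50 - 17 = 33. total_sold = 43
  Event 5 (adjust +10): 33 + 10 = 43
  Event 6 (sale 15): sell min(15,43)=15. stock: 43 - 15 = 28. total_sold = 58
  Event 7 (sale 12): sell min(12,28)=12. stock: 28 - 12 = 16. total_sold = 70
  Event 8 (sale 10): sell min(10,16)=10. stock: 16 - 10 = 6. total_sold = 80
  Event 9 (sale 24): sell min(24,6)=6. stock: 6 - 6 = 0. total_sold = 86
Final: stock = 0, total_sold = 86

Checking against threshold 10:
  After event 1: stock=38 > 10
  After event 2: stock=66 > 10
  After event 3: stock=50 > 10
  After event 4: stock=33 > 10
  After event 5: stock=43 > 10
  After event 6: stock=28 > 10
  After event 7: stock=16 > 10
  After event 8: stock=6 <= 10 -> ALERT
  After event 9: stock=0 <= 10 -> ALERT
Alert events: [8, 9]. Count = 2

Answer: 2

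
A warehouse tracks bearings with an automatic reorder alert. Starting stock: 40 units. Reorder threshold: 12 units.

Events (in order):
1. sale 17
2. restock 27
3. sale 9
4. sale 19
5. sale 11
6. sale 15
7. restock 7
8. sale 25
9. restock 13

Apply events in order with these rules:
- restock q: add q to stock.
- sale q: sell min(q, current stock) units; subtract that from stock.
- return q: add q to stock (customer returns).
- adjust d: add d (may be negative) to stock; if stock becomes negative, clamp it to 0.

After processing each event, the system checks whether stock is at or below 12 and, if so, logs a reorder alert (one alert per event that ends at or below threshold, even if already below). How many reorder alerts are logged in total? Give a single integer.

Answer: 4

Derivation:
Processing events:
Start: stock = 40
  Event 1 (sale 17): sell min(17,40)=17. stock: 40 - 17 = 23. total_sold = 17
  Event 2 (restock 27): 23 + 27 = 50
  Event 3 (sale 9): sell min(9,50)=9. stock: 50 - 9 = 41. total_sold = 26
  Event 4 (sale 19): sell min(19,41)=19. stock: 41 - 19 = 22. total_sold = 45
  Event 5 (sale 11): sell min(11,22)=11. stock: 22 - 11 = 11. total_sold = 56
  Event 6 (sale 15): sell min(15,11)=11. stock: 11 - 11 = 0. total_sold = 67
  Event 7 (restock 7): 0 + 7 = 7
  Event 8 (sale 25): sell min(25,7)=7. stock: 7 - 7 = 0. total_sold = 74
  Event 9 (restock 13): 0 + 13 = 13
Final: stock = 13, total_sold = 74

Checking against threshold 12:
  After event 1: stock=23 > 12
  After event 2: stock=50 > 12
  After event 3: stock=41 > 12
  After event 4: stock=22 > 12
  After event 5: stock=11 <= 12 -> ALERT
  After event 6: stock=0 <= 12 -> ALERT
  After event 7: stock=7 <= 12 -> ALERT
  After event 8: stock=0 <= 12 -> ALERT
  After event 9: stock=13 > 12
Alert events: [5, 6, 7, 8]. Count = 4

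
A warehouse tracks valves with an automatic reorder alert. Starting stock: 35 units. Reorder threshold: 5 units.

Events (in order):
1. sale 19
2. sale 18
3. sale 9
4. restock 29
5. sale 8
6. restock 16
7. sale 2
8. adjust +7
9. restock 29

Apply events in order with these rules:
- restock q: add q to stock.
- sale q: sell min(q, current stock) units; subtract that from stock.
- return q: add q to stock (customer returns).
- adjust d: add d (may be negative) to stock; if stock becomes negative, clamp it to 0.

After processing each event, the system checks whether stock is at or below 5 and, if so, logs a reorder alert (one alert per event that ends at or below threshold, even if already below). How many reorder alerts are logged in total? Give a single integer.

Answer: 2

Derivation:
Processing events:
Start: stock = 35
  Event 1 (sale 19): sell min(19,35)=19. stock: 35 - 19 = 16. total_sold = 19
  Event 2 (sale 18): sell min(18,16)=16. stock: 16 - 16 = 0. total_sold = 35
  Event 3 (sale 9): sell min(9,0)=0. stock: 0 - 0 = 0. total_sold = 35
  Event 4 (restock 29): 0 + 29 = 29
  Event 5 (sale 8): sell min(8,29)=8. stock: 29 - 8 = 21. total_sold = 43
  Event 6 (restock 16): 21 + 16 = 37
  Event 7 (sale 2): sell min(2,37)=2. stock: 37 - 2 = 35. total_sold = 45
  Event 8 (adjust +7): 35 + 7 = 42
  Event 9 (restock 29): 42 + 29 = 71
Final: stock = 71, total_sold = 45

Checking against threshold 5:
  After event 1: stock=16 > 5
  After event 2: stock=0 <= 5 -> ALERT
  After event 3: stock=0 <= 5 -> ALERT
  After event 4: stock=29 > 5
  After event 5: stock=21 > 5
  After event 6: stock=37 > 5
  After event 7: stock=35 > 5
  After event 8: stock=42 > 5
  After event 9: stock=71 > 5
Alert events: [2, 3]. Count = 2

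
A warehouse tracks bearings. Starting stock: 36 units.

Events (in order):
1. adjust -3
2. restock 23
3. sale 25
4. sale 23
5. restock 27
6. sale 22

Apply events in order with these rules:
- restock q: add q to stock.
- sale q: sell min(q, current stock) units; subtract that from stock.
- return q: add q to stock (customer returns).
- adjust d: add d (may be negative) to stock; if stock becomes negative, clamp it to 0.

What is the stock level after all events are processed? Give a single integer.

Processing events:
Start: stock = 36
  Event 1 (adjust -3): 36 + -3 = 33
  Event 2 (restock 23): 33 + 23 = 56
  Event 3 (sale 25): sell min(25,56)=25. stock: 56 - 25 = 31. total_sold = 25
  Event 4 (sale 23): sell min(23,31)=23. stock: 31 - 23 = 8. total_sold = 48
  Event 5 (restock 27): 8 + 27 = 35
  Event 6 (sale 22): sell min(22,35)=22. stock: 35 - 22 = 13. total_sold = 70
Final: stock = 13, total_sold = 70

Answer: 13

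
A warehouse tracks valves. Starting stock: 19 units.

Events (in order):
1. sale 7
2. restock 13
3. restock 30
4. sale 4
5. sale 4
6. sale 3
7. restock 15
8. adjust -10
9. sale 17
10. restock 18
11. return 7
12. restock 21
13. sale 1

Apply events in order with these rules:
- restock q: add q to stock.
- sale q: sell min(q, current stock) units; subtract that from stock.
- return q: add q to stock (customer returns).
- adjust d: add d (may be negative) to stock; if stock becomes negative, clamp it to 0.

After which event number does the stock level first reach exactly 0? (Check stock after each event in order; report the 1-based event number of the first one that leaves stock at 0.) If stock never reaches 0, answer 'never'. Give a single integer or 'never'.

Processing events:
Start: stock = 19
  Event 1 (sale 7): sell min(7,19)=7. stock: 19 - 7 = 12. total_sold = 7
  Event 2 (restock 13): 12 + 13 = 25
  Event 3 (restock 30): 25 + 30 = 55
  Event 4 (sale 4): sell min(4,55)=4. stock: 55 - 4 = 51. total_sold = 11
  Event 5 (sale 4): sell min(4,51)=4. stock: 51 - 4 = 47. total_sold = 15
  Event 6 (sale 3): sell min(3,47)=3. stock: 47 - 3 = 44. total_sold = 18
  Event 7 (restock 15): 44 + 15 = 59
  Event 8 (adjust -10): 59 + -10 = 49
  Event 9 (sale 17): sell min(17,49)=17. stock: 49 - 17 = 32. total_sold = 35
  Event 10 (restock 18): 32 + 18 = 50
  Event 11 (return 7): 50 + 7 = 57
  Event 12 (restock 21): 57 + 21 = 78
  Event 13 (sale 1): sell min(1,78)=1. stock: 78 - 1 = 77. total_sold = 36
Final: stock = 77, total_sold = 36

Stock never reaches 0.

Answer: never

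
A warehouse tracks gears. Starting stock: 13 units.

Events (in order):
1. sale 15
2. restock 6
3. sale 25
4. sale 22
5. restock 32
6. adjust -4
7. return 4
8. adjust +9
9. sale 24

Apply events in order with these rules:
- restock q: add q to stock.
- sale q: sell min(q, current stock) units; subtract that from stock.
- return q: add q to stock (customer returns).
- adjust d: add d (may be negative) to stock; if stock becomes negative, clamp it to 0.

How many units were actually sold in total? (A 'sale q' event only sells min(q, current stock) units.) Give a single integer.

Answer: 43

Derivation:
Processing events:
Start: stock = 13
  Event 1 (sale 15): sell min(15,13)=13. stock: 13 - 13 = 0. total_sold = 13
  Event 2 (restock 6): 0 + 6 = 6
  Event 3 (sale 25): sell min(25,6)=6. stock: 6 - 6 = 0. total_sold = 19
  Event 4 (sale 22): sell min(22,0)=0. stock: 0 - 0 = 0. total_sold = 19
  Event 5 (restock 32): 0 + 32 = 32
  Event 6 (adjust -4): 32 + -4 = 28
  Event 7 (return 4): 28 + 4 = 32
  Event 8 (adjust +9): 32 + 9 = 41
  Event 9 (sale 24): sell min(24,41)=24. stock: 41 - 24 = 17. total_sold = 43
Final: stock = 17, total_sold = 43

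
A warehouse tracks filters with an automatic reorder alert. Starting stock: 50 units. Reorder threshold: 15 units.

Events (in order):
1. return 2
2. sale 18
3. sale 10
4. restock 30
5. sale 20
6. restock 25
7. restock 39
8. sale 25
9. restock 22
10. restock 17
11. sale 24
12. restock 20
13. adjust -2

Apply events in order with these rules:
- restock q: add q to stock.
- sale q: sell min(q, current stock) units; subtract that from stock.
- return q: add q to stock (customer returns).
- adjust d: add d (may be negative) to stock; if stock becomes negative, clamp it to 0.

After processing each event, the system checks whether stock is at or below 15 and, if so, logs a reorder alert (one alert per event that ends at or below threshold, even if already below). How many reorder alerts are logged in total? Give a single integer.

Processing events:
Start: stock = 50
  Event 1 (return 2): 50 + 2 = 52
  Event 2 (sale 18): sell min(18,52)=18. stock: 52 - 18 = 34. total_sold = 18
  Event 3 (sale 10): sell min(10,34)=10. stock: 34 - 10 = 24. total_sold = 28
  Event 4 (restock 30): 24 + 30 = 54
  Event 5 (sale 20): sell min(20,54)=20. stock: 54 - 20 = 34. total_sold = 48
  Event 6 (restock 25): 34 + 25 = 59
  Event 7 (restock 39): 59 + 39 = 98
  Event 8 (sale 25): sell min(25,98)=25. stock: 98 - 25 = 73. total_sold = 73
  Event 9 (restock 22): 73 + 22 = 95
  Event 10 (restock 17): 95 + 17 = 112
  Event 11 (sale 24): sell min(24,112)=24. stock: 112 - 24 = 88. total_sold = 97
  Event 12 (restock 20): 88 + 20 = 108
  Event 13 (adjust -2): 108 + -2 = 106
Final: stock = 106, total_sold = 97

Checking against threshold 15:
  After event 1: stock=52 > 15
  After event 2: stock=34 > 15
  After event 3: stock=24 > 15
  After event 4: stock=54 > 15
  After event 5: stock=34 > 15
  After event 6: stock=59 > 15
  After event 7: stock=98 > 15
  After event 8: stock=73 > 15
  After event 9: stock=95 > 15
  After event 10: stock=112 > 15
  After event 11: stock=88 > 15
  After event 12: stock=108 > 15
  After event 13: stock=106 > 15
Alert events: []. Count = 0

Answer: 0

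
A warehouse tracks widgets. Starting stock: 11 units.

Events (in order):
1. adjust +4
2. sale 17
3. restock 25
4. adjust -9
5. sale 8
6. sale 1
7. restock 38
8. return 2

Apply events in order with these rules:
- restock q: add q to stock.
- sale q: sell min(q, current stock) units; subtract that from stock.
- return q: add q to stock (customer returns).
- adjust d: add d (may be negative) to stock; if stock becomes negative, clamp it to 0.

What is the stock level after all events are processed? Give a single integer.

Answer: 47

Derivation:
Processing events:
Start: stock = 11
  Event 1 (adjust +4): 11 + 4 = 15
  Event 2 (sale 17): sell min(17,15)=15. stock: 15 - 15 = 0. total_sold = 15
  Event 3 (restock 25): 0 + 25 = 25
  Event 4 (adjust -9): 25 + -9 = 16
  Event 5 (sale 8): sell min(8,16)=8. stock: 16 - 8 = 8. total_sold = 23
  Event 6 (sale 1): sell min(1,8)=1. stock: 8 - 1 = 7. total_sold = 24
  Event 7 (restock 38): 7 + 38 = 45
  Event 8 (return 2): 45 + 2 = 47
Final: stock = 47, total_sold = 24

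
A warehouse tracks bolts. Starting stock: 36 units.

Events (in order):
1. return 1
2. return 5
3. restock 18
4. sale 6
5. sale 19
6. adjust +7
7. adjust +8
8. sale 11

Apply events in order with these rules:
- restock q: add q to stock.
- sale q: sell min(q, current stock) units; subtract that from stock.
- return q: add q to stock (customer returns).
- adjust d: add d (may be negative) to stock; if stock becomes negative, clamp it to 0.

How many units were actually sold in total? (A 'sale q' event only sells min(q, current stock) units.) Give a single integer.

Processing events:
Start: stock = 36
  Event 1 (return 1): 36 + 1 = 37
  Event 2 (return 5): 37 + 5 = 42
  Event 3 (restock 18): 42 + 18 = 60
  Event 4 (sale 6): sell min(6,60)=6. stock: 60 - 6 = 54. total_sold = 6
  Event 5 (sale 19): sell min(19,54)=19. stock: 54 - 19 = 35. total_sold = 25
  Event 6 (adjust +7): 35 + 7 = 42
  Event 7 (adjust +8): 42 + 8 = 50
  Event 8 (sale 11): sell min(11,50)=11. stock: 50 - 11 = 39. total_sold = 36
Final: stock = 39, total_sold = 36

Answer: 36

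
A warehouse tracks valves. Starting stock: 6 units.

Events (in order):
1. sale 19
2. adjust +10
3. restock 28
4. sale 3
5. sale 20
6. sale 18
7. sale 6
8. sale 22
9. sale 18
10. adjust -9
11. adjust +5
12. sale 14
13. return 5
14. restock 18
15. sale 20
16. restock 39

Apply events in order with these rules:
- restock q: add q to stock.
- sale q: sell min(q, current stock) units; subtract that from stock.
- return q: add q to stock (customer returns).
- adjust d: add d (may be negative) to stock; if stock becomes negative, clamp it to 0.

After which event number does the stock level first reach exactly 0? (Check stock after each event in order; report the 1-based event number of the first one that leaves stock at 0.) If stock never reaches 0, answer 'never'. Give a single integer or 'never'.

Processing events:
Start: stock = 6
  Event 1 (sale 19): sell min(19,6)=6. stock: 6 - 6 = 0. total_sold = 6
  Event 2 (adjust +10): 0 + 10 = 10
  Event 3 (restock 28): 10 + 28 = 38
  Event 4 (sale 3): sell min(3,38)=3. stock: 38 - 3 = 35. total_sold = 9
  Event 5 (sale 20): sell min(20,35)=20. stock: 35 - 20 = 15. total_sold = 29
  Event 6 (sale 18): sell min(18,15)=15. stock: 15 - 15 = 0. total_sold = 44
  Event 7 (sale 6): sell min(6,0)=0. stock: 0 - 0 = 0. total_sold = 44
  Event 8 (sale 22): sell min(22,0)=0. stock: 0 - 0 = 0. total_sold = 44
  Event 9 (sale 18): sell min(18,0)=0. stock: 0 - 0 = 0. total_sold = 44
  Event 10 (adjust -9): 0 + -9 = 0 (clamped to 0)
  Event 11 (adjust +5): 0 + 5 = 5
  Event 12 (sale 14): sell min(14,5)=5. stock: 5 - 5 = 0. total_sold = 49
  Event 13 (return 5): 0 + 5 = 5
  Event 14 (restock 18): 5 + 18 = 23
  Event 15 (sale 20): sell min(20,23)=20. stock: 23 - 20 = 3. total_sold = 69
  Event 16 (restock 39): 3 + 39 = 42
Final: stock = 42, total_sold = 69

First zero at event 1.

Answer: 1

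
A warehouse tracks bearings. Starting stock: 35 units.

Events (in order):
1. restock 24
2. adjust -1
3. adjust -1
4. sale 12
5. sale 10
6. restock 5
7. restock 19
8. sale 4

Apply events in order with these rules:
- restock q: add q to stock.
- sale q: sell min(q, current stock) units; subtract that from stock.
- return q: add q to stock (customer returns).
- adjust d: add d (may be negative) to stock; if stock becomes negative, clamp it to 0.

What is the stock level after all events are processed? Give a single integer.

Answer: 55

Derivation:
Processing events:
Start: stock = 35
  Event 1 (restock 24): 35 + 24 = 59
  Event 2 (adjust -1): 59 + -1 = 58
  Event 3 (adjust -1): 58 + -1 = 57
  Event 4 (sale 12): sell min(12,57)=12. stock: 57 - 12 = 45. total_sold = 12
  Event 5 (sale 10): sell min(10,45)=10. stock: 45 - 10 = 35. total_sold = 22
  Event 6 (restock 5): 35 + 5 = 40
  Event 7 (restock 19): 40 + 19 = 59
  Event 8 (sale 4): sell min(4,59)=4. stock: 59 - 4 = 55. total_sold = 26
Final: stock = 55, total_sold = 26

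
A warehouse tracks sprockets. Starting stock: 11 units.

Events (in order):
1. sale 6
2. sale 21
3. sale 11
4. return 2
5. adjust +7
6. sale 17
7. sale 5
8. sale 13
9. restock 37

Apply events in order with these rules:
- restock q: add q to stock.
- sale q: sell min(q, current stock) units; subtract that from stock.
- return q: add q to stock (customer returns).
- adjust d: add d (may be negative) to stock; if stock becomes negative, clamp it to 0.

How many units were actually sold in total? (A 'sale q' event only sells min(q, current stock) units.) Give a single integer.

Answer: 20

Derivation:
Processing events:
Start: stock = 11
  Event 1 (sale 6): sell min(6,11)=6. stock: 11 - 6 = 5. total_sold = 6
  Event 2 (sale 21): sell min(21,5)=5. stock: 5 - 5 = 0. total_sold = 11
  Event 3 (sale 11): sell min(11,0)=0. stock: 0 - 0 = 0. total_sold = 11
  Event 4 (return 2): 0 + 2 = 2
  Event 5 (adjust +7): 2 + 7 = 9
  Event 6 (sale 17): sell min(17,9)=9. stock: 9 - 9 = 0. total_sold = 20
  Event 7 (sale 5): sell min(5,0)=0. stock: 0 - 0 = 0. total_sold = 20
  Event 8 (sale 13): sell min(13,0)=0. stock: 0 - 0 = 0. total_sold = 20
  Event 9 (restock 37): 0 + 37 = 37
Final: stock = 37, total_sold = 20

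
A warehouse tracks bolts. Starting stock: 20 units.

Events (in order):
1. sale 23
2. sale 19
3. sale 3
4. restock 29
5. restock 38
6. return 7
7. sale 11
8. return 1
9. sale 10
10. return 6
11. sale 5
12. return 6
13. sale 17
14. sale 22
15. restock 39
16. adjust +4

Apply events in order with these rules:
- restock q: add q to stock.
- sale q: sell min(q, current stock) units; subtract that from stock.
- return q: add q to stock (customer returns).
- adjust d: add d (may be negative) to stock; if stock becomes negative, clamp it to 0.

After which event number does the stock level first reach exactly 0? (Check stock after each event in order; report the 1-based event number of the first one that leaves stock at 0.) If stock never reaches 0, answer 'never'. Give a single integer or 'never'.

Answer: 1

Derivation:
Processing events:
Start: stock = 20
  Event 1 (sale 23): sell min(23,20)=20. stock: 20 - 20 = 0. total_sold = 20
  Event 2 (sale 19): sell min(19,0)=0. stock: 0 - 0 = 0. total_sold = 20
  Event 3 (sale 3): sell min(3,0)=0. stock: 0 - 0 = 0. total_sold = 20
  Event 4 (restock 29): 0 + 29 = 29
  Event 5 (restock 38): 29 + 38 = 67
  Event 6 (return 7): 67 + 7 = 74
  Event 7 (sale 11): sell min(11,74)=11. stock: 74 - 11 = 63. total_sold = 31
  Event 8 (return 1): 63 + 1 = 64
  Event 9 (sale 10): sell min(10,64)=10. stock: 64 - 10 = 54. total_sold = 41
  Event 10 (return 6): 54 + 6 = 60
  Event 11 (sale 5): sell min(5,60)=5. stock: 60 - 5 = 55. total_sold = 46
  Event 12 (return 6): 55 + 6 = 61
  Event 13 (sale 17): sell min(17,61)=17. stock: 61 - 17 = 44. total_sold = 63
  Event 14 (sale 22): sell min(22,44)=22. stock: 44 - 22 = 22. total_sold = 85
  Event 15 (restock 39): 22 + 39 = 61
  Event 16 (adjust +4): 61 + 4 = 65
Final: stock = 65, total_sold = 85

First zero at event 1.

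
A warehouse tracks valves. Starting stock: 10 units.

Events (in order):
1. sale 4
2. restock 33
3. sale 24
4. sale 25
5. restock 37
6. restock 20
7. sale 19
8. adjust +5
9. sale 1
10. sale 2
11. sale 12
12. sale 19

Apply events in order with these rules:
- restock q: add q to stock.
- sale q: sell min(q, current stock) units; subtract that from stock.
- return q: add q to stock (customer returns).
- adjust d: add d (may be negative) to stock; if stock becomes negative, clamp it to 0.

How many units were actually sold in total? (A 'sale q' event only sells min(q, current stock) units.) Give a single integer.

Answer: 96

Derivation:
Processing events:
Start: stock = 10
  Event 1 (sale 4): sell min(4,10)=4. stock: 10 - 4 = 6. total_sold = 4
  Event 2 (restock 33): 6 + 33 = 39
  Event 3 (sale 24): sell min(24,39)=24. stock: 39 - 24 = 15. total_sold = 28
  Event 4 (sale 25): sell min(25,15)=15. stock: 15 - 15 = 0. total_sold = 43
  Event 5 (restock 37): 0 + 37 = 37
  Event 6 (restock 20): 37 + 20 = 57
  Event 7 (sale 19): sell min(19,57)=19. stock: 57 - 19 = 38. total_sold = 62
  Event 8 (adjust +5): 38 + 5 = 43
  Event 9 (sale 1): sell min(1,43)=1. stock: 43 - 1 = 42. total_sold = 63
  Event 10 (sale 2): sell min(2,42)=2. stock: 42 - 2 = 40. total_sold = 65
  Event 11 (sale 12): sell min(12,40)=12. stock: 40 - 12 = 28. total_sold = 77
  Event 12 (sale 19): sell min(19,28)=19. stock: 28 - 19 = 9. total_sold = 96
Final: stock = 9, total_sold = 96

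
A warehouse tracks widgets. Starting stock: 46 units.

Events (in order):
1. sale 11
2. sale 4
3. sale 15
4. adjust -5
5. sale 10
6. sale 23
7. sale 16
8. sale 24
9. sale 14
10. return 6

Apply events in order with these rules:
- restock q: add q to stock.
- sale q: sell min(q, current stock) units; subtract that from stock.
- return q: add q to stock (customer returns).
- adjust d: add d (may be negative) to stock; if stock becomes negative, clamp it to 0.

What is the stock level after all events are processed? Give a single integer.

Answer: 6

Derivation:
Processing events:
Start: stock = 46
  Event 1 (sale 11): sell min(11,46)=11. stock: 46 - 11 = 35. total_sold = 11
  Event 2 (sale 4): sell min(4,35)=4. stock: 35 - 4 = 31. total_sold = 15
  Event 3 (sale 15): sell min(15,31)=15. stock: 31 - 15 = 16. total_sold = 30
  Event 4 (adjust -5): 16 + -5 = 11
  Event 5 (sale 10): sell min(10,11)=10. stock: 11 - 10 = 1. total_sold = 40
  Event 6 (sale 23): sell min(23,1)=1. stock: 1 - 1 = 0. total_sold = 41
  Event 7 (sale 16): sell min(16,0)=0. stock: 0 - 0 = 0. total_sold = 41
  Event 8 (sale 24): sell min(24,0)=0. stock: 0 - 0 = 0. total_sold = 41
  Event 9 (sale 14): sell min(14,0)=0. stock: 0 - 0 = 0. total_sold = 41
  Event 10 (return 6): 0 + 6 = 6
Final: stock = 6, total_sold = 41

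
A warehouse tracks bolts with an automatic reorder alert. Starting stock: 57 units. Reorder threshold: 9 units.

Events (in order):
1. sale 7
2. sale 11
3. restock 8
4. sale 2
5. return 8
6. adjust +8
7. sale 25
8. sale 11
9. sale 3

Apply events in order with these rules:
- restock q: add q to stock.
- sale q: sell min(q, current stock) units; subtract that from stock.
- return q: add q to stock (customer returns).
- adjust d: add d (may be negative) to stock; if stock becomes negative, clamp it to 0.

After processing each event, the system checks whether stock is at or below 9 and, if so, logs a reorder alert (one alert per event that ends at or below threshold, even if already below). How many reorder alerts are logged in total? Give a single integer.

Answer: 0

Derivation:
Processing events:
Start: stock = 57
  Event 1 (sale 7): sell min(7,57)=7. stock: 57 - 7 = 50. total_sold = 7
  Event 2 (sale 11): sell min(11,50)=11. stock: 50 - 11 = 39. total_sold = 18
  Event 3 (restock 8): 39 + 8 = 47
  Event 4 (sale 2): sell min(2,47)=2. stock: 47 - 2 = 45. total_sold = 20
  Event 5 (return 8): 45 + 8 = 53
  Event 6 (adjust +8): 53 + 8 = 61
  Event 7 (sale 25): sell min(25,61)=25. stock: 61 - 25 = 36. total_sold = 45
  Event 8 (sale 11): sell min(11,36)=11. stock: 36 - 11 = 25. total_sold = 56
  Event 9 (sale 3): sell min(3,25)=3. stock: 25 - 3 = 22. total_sold = 59
Final: stock = 22, total_sold = 59

Checking against threshold 9:
  After event 1: stock=50 > 9
  After event 2: stock=39 > 9
  After event 3: stock=47 > 9
  After event 4: stock=45 > 9
  After event 5: stock=53 > 9
  After event 6: stock=61 > 9
  After event 7: stock=36 > 9
  After event 8: stock=25 > 9
  After event 9: stock=22 > 9
Alert events: []. Count = 0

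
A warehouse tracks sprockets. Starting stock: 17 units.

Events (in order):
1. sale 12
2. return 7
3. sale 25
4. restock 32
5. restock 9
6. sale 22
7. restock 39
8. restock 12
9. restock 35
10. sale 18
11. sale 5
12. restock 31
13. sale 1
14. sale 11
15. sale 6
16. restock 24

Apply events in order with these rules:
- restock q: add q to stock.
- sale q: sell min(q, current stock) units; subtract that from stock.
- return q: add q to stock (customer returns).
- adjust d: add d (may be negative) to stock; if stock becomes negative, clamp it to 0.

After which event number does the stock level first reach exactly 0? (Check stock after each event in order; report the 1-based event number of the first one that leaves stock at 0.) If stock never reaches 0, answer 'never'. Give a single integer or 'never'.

Processing events:
Start: stock = 17
  Event 1 (sale 12): sell min(12,17)=12. stock: 17 - 12 = 5. total_sold = 12
  Event 2 (return 7): 5 + 7 = 12
  Event 3 (sale 25): sell min(25,12)=12. stock: 12 - 12 = 0. total_sold = 24
  Event 4 (restock 32): 0 + 32 = 32
  Event 5 (restock 9): 32 + 9 = 41
  Event 6 (sale 22): sell min(22,41)=22. stock: 41 - 22 = 19. total_sold = 46
  Event 7 (restock 39): 19 + 39 = 58
  Event 8 (restock 12): 58 + 12 = 70
  Event 9 (restock 35): 70 + 35 = 105
  Event 10 (sale 18): sell min(18,105)=18. stock: 105 - 18 = 87. total_sold = 64
  Event 11 (sale 5): sell min(5,87)=5. stock: 87 - 5 = 82. total_sold = 69
  Event 12 (restock 31): 82 + 31 = 113
  Event 13 (sale 1): sell min(1,113)=1. stock: 113 - 1 = 112. total_sold = 70
  Event 14 (sale 11): sell min(11,112)=11. stock: 112 - 11 = 101. total_sold = 81
  Event 15 (sale 6): sell min(6,101)=6. stock: 101 - 6 = 95. total_sold = 87
  Event 16 (restock 24): 95 + 24 = 119
Final: stock = 119, total_sold = 87

First zero at event 3.

Answer: 3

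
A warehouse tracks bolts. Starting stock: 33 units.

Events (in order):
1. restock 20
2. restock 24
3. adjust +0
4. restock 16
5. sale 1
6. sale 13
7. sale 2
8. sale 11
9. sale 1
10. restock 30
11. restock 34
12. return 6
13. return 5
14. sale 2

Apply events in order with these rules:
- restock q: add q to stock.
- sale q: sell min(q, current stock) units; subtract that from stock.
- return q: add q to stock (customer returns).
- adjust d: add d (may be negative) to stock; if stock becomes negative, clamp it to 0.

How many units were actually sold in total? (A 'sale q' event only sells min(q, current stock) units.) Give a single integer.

Processing events:
Start: stock = 33
  Event 1 (restock 20): 33 + 20 = 53
  Event 2 (restock 24): 53 + 24 = 77
  Event 3 (adjust +0): 77 + 0 = 77
  Event 4 (restock 16): 77 + 16 = 93
  Event 5 (sale 1): sell min(1,93)=1. stock: 93 - 1 = 92. total_sold = 1
  Event 6 (sale 13): sell min(13,92)=13. stock: 92 - 13 = 79. total_sold = 14
  Event 7 (sale 2): sell min(2,79)=2. stock: 79 - 2 = 77. total_sold = 16
  Event 8 (sale 11): sell min(11,77)=11. stock: 77 - 11 = 66. total_sold = 27
  Event 9 (sale 1): sell min(1,66)=1. stock: 66 - 1 = 65. total_sold = 28
  Event 10 (restock 30): 65 + 30 = 95
  Event 11 (restock 34): 95 + 34 = 129
  Event 12 (return 6): 129 + 6 = 135
  Event 13 (return 5): 135 + 5 = 140
  Event 14 (sale 2): sell min(2,140)=2. stock: 140 - 2 = 138. total_sold = 30
Final: stock = 138, total_sold = 30

Answer: 30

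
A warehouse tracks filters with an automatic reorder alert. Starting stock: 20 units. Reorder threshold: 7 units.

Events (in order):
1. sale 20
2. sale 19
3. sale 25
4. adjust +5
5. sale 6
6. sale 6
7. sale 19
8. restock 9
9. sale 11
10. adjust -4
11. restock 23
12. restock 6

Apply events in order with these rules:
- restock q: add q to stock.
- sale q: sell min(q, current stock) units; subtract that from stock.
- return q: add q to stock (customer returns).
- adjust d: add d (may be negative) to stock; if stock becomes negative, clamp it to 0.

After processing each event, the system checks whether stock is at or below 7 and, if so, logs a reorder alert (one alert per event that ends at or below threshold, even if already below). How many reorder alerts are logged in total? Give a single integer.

Processing events:
Start: stock = 20
  Event 1 (sale 20): sell min(20,20)=20. stock: 20 - 20 = 0. total_sold = 20
  Event 2 (sale 19): sell min(19,0)=0. stock: 0 - 0 = 0. total_sold = 20
  Event 3 (sale 25): sell min(25,0)=0. stock: 0 - 0 = 0. total_sold = 20
  Event 4 (adjust +5): 0 + 5 = 5
  Event 5 (sale 6): sell min(6,5)=5. stock: 5 - 5 = 0. total_sold = 25
  Event 6 (sale 6): sell min(6,0)=0. stock: 0 - 0 = 0. total_sold = 25
  Event 7 (sale 19): sell min(19,0)=0. stock: 0 - 0 = 0. total_sold = 25
  Event 8 (restock 9): 0 + 9 = 9
  Event 9 (sale 11): sell min(11,9)=9. stock: 9 - 9 = 0. total_sold = 34
  Event 10 (adjust -4): 0 + -4 = 0 (clamped to 0)
  Event 11 (restock 23): 0 + 23 = 23
  Event 12 (restock 6): 23 + 6 = 29
Final: stock = 29, total_sold = 34

Checking against threshold 7:
  After event 1: stock=0 <= 7 -> ALERT
  After event 2: stock=0 <= 7 -> ALERT
  After event 3: stock=0 <= 7 -> ALERT
  After event 4: stock=5 <= 7 -> ALERT
  After event 5: stock=0 <= 7 -> ALERT
  After event 6: stock=0 <= 7 -> ALERT
  After event 7: stock=0 <= 7 -> ALERT
  After event 8: stock=9 > 7
  After event 9: stock=0 <= 7 -> ALERT
  After event 10: stock=0 <= 7 -> ALERT
  After event 11: stock=23 > 7
  After event 12: stock=29 > 7
Alert events: [1, 2, 3, 4, 5, 6, 7, 9, 10]. Count = 9

Answer: 9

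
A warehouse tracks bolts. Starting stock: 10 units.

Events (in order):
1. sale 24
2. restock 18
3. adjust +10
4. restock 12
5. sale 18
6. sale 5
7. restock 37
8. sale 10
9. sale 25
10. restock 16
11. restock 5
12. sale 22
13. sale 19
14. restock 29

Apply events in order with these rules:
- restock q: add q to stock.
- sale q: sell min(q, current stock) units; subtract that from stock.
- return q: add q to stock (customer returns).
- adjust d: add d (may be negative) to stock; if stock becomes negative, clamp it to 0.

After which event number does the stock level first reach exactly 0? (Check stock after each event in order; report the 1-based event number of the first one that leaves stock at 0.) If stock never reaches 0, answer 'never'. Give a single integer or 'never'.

Processing events:
Start: stock = 10
  Event 1 (sale 24): sell min(24,10)=10. stock: 10 - 10 = 0. total_sold = 10
  Event 2 (restock 18): 0 + 18 = 18
  Event 3 (adjust +10): 18 + 10 = 28
  Event 4 (restock 12): 28 + 12 = 40
  Event 5 (sale 18): sell min(18,40)=18. stock: 40 - 18 = 22. total_sold = 28
  Event 6 (sale 5): sell min(5,22)=5. stock: 22 - 5 = 17. total_sold = 33
  Event 7 (restock 37): 17 + 37 = 54
  Event 8 (sale 10): sell min(10,54)=10. stock: 54 - 10 = 44. total_sold = 43
  Event 9 (sale 25): sell min(25,44)=25. stock: 44 - 25 = 19. total_sold = 68
  Event 10 (restock 16): 19 + 16 = 35
  Event 11 (restock 5): 35 + 5 = 40
  Event 12 (sale 22): sell min(22,40)=22. stock: 40 - 22 = 18. total_sold = 90
  Event 13 (sale 19): sell min(19,18)=18. stock: 18 - 18 = 0. total_sold = 108
  Event 14 (restock 29): 0 + 29 = 29
Final: stock = 29, total_sold = 108

First zero at event 1.

Answer: 1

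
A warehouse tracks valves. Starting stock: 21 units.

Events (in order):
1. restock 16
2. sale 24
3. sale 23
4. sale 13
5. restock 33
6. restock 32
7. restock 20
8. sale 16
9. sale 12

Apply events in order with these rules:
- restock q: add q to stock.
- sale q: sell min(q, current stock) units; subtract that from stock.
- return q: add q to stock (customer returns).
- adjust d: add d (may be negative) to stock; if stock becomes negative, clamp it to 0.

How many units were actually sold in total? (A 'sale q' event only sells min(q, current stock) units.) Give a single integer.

Processing events:
Start: stock = 21
  Event 1 (restock 16): 21 + 16 = 37
  Event 2 (sale 24): sell min(24,37)=24. stock: 37 - 24 = 13. total_sold = 24
  Event 3 (sale 23): sell min(23,13)=13. stock: 13 - 13 = 0. total_sold = 37
  Event 4 (sale 13): sell min(13,0)=0. stock: 0 - 0 = 0. total_sold = 37
  Event 5 (restock 33): 0 + 33 = 33
  Event 6 (restock 32): 33 + 32 = 65
  Event 7 (restock 20): 65 + 20 = 85
  Event 8 (sale 16): sell min(16,85)=16. stock: 85 - 16 = 69. total_sold = 53
  Event 9 (sale 12): sell min(12,69)=12. stock: 69 - 12 = 57. total_sold = 65
Final: stock = 57, total_sold = 65

Answer: 65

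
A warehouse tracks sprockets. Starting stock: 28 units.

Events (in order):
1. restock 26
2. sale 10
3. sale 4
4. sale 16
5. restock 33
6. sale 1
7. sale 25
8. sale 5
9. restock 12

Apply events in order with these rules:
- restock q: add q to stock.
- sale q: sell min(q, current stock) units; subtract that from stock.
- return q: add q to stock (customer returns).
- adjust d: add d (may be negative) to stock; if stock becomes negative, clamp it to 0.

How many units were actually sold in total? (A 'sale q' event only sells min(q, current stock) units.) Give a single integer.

Processing events:
Start: stock = 28
  Event 1 (restock 26): 28 + 26 = 54
  Event 2 (sale 10): sell min(10,54)=10. stock: 54 - 10 = 44. total_sold = 10
  Event 3 (sale 4): sell min(4,44)=4. stock: 44 - 4 = 40. total_sold = 14
  Event 4 (sale 16): sell min(16,40)=16. stock: 40 - 16 = 24. total_sold = 30
  Event 5 (restock 33): 24 + 33 = 57
  Event 6 (sale 1): sell min(1,57)=1. stock: 57 - 1 = 56. total_sold = 31
  Event 7 (sale 25): sell min(25,56)=25. stock: 56 - 25 = 31. total_sold = 56
  Event 8 (sale 5): sell min(5,31)=5. stock: 31 - 5 = 26. total_sold = 61
  Event 9 (restock 12): 26 + 12 = 38
Final: stock = 38, total_sold = 61

Answer: 61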